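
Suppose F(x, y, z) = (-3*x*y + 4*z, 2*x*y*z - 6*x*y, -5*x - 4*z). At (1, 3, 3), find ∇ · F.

-13

∂F₁/∂x = -3*y
∂F₂/∂y = 2*x*z - 6*x
∂F₃/∂z = -4
∇·F = 2*x*z - 6*x - 3*y - 4
At (1, 3, 3): -13.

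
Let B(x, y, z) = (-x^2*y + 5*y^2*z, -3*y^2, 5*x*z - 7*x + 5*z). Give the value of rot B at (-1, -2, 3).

(0, 12, 61)

(∇×B)₁ = ∂B₃/∂y − ∂B₂/∂z = 0
(∇×B)₂ = ∂B₁/∂z − ∂B₃/∂x = 5*y^2 - 5*z + 7
(∇×B)₃ = ∂B₂/∂x − ∂B₁/∂y = x^2 - 10*y*z
∇×B = (0, 5*y^2 - 5*z + 7, x^2 - 10*y*z)
At (-1, -2, 3): (0, 12, 61).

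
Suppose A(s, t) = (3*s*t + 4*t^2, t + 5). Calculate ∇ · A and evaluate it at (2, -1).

-2

∂A₁/∂s = 3*t
∂A₂/∂t = 1
∇·A = 3*t + 1
At (2, -1): -2.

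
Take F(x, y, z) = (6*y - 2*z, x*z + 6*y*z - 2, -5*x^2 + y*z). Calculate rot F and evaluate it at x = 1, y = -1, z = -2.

(3, 8, -8)

(∇×F)₁ = ∂F₃/∂y − ∂F₂/∂z = -x - 6*y + z
(∇×F)₂ = ∂F₁/∂z − ∂F₃/∂x = 10*x - 2
(∇×F)₃ = ∂F₂/∂x − ∂F₁/∂y = z - 6
∇×F = (-x - 6*y + z, 10*x - 2, z - 6)
At (1, -1, -2): (3, 8, -8).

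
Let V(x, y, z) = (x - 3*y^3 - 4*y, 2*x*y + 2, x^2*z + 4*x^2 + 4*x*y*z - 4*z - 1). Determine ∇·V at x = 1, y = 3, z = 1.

12

∂V₁/∂x = 1
∂V₂/∂y = 2*x
∂V₃/∂z = x^2 + 4*x*y - 4
∇·V = x^2 + 4*x*y + 2*x - 3
At (1, 3, 1): 12.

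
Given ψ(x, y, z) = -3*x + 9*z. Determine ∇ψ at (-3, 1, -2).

(-3, 0, 9)

∂ψ/∂x = -3
∂ψ/∂y = 0
∂ψ/∂z = 9
∇ψ = (-3, 0, 9)
At (-3, 1, -2): (-3, 0, 9).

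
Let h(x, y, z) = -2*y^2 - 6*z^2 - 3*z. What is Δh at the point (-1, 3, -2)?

∂²h/∂x² = 0
∂²h/∂y² = -4
∂²h/∂z² = -12
∇²h = -16
At (-1, 3, -2): -16.

-16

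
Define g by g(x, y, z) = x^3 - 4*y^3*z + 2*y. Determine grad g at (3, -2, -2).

(27, 98, 32)

∂g/∂x = 3*x^2
∂g/∂y = -12*y^2*z + 2
∂g/∂z = -4*y^3
∇g = (3*x^2, -12*y^2*z + 2, -4*y^3)
At (3, -2, -2): (27, 98, 32).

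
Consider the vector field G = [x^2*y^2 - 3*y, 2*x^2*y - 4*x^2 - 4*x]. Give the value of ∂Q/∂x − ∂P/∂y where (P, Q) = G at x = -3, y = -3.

∂G₂/∂x = 4*x*y - 8*x - 4
∂G₁/∂y = 2*x^2*y - 3
Scalar curl = -2*x^2*y + 4*x*y - 8*x - 1
At (-3, -3): 113.

113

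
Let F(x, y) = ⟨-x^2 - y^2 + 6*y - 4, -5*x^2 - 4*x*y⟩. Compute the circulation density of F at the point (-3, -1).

∂F₂/∂x = -10*x - 4*y
∂F₁/∂y = -2*y + 6
Scalar curl = -10*x - 2*y - 6
At (-3, -1): 26.

26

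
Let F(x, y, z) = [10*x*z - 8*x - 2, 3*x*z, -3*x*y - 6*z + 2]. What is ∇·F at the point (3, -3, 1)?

-4

∂F₁/∂x = 10*z - 8
∂F₂/∂y = 0
∂F₃/∂z = -6
∇·F = 10*z - 14
At (3, -3, 1): -4.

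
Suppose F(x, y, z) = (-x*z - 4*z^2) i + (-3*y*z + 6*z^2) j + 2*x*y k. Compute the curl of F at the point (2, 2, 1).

(-2, -14, 0)

(∇×F)₁ = ∂F₃/∂y − ∂F₂/∂z = 2*x + 3*y - 12*z
(∇×F)₂ = ∂F₁/∂z − ∂F₃/∂x = -x - 2*y - 8*z
(∇×F)₃ = ∂F₂/∂x − ∂F₁/∂y = 0
∇×F = (2*x + 3*y - 12*z, -x - 2*y - 8*z, 0)
At (2, 2, 1): (-2, -14, 0).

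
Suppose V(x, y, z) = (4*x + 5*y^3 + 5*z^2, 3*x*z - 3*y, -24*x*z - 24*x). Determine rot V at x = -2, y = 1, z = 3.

(6, 126, -6)

(∇×V)₁ = ∂V₃/∂y − ∂V₂/∂z = -3*x
(∇×V)₂ = ∂V₁/∂z − ∂V₃/∂x = 34*z + 24
(∇×V)₃ = ∂V₂/∂x − ∂V₁/∂y = -15*y^2 + 3*z
∇×V = (-3*x, 34*z + 24, -15*y^2 + 3*z)
At (-2, 1, 3): (6, 126, -6).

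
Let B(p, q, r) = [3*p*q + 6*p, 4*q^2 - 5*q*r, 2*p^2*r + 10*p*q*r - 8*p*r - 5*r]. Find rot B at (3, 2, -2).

(∇×B)₁ = ∂B₃/∂q − ∂B₂/∂r = 10*p*r + 5*q
(∇×B)₂ = ∂B₁/∂r − ∂B₃/∂p = -4*p*r - 10*q*r + 8*r
(∇×B)₃ = ∂B₂/∂p − ∂B₁/∂q = -3*p
∇×B = (10*p*r + 5*q, -4*p*r - 10*q*r + 8*r, -3*p)
At (3, 2, -2): (-50, 48, -9).

(-50, 48, -9)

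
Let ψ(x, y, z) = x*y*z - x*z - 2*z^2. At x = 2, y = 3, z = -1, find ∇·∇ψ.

∂²ψ/∂x² = 0
∂²ψ/∂y² = 0
∂²ψ/∂z² = -4
∇²ψ = -4
At (2, 3, -1): -4.

-4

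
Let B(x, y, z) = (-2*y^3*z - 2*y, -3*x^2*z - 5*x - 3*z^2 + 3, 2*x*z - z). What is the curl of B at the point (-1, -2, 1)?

(9, 14, 27)

(∇×B)₁ = ∂B₃/∂y − ∂B₂/∂z = 3*x^2 + 6*z
(∇×B)₂ = ∂B₁/∂z − ∂B₃/∂x = -2*y^3 - 2*z
(∇×B)₃ = ∂B₂/∂x − ∂B₁/∂y = -6*x*z + 6*y^2*z - 3
∇×B = (3*x^2 + 6*z, -2*y^3 - 2*z, -6*x*z + 6*y^2*z - 3)
At (-1, -2, 1): (9, 14, 27).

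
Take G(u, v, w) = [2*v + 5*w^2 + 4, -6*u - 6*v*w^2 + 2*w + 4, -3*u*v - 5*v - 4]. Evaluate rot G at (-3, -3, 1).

(∇×G)₁ = ∂G₃/∂v − ∂G₂/∂w = -3*u + 12*v*w - 7
(∇×G)₂ = ∂G₁/∂w − ∂G₃/∂u = 3*v + 10*w
(∇×G)₃ = ∂G₂/∂u − ∂G₁/∂v = -8
∇×G = (-3*u + 12*v*w - 7, 3*v + 10*w, -8)
At (-3, -3, 1): (-34, 1, -8).

(-34, 1, -8)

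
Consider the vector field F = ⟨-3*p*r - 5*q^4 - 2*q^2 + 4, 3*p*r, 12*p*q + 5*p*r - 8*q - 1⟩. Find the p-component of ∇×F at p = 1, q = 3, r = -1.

(∇×F)_1 = ∂F₃/∂q − ∂F₂/∂r
= 12*p - 8 − (3*p)
= 9*p - 8
At (1, 3, -1): 1.

1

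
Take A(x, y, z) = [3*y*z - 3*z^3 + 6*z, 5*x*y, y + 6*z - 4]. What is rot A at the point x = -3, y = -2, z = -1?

(∇×A)₁ = ∂A₃/∂y − ∂A₂/∂z = 1
(∇×A)₂ = ∂A₁/∂z − ∂A₃/∂x = 3*y - 9*z^2 + 6
(∇×A)₃ = ∂A₂/∂x − ∂A₁/∂y = 5*y - 3*z
∇×A = (1, 3*y - 9*z^2 + 6, 5*y - 3*z)
At (-3, -2, -1): (1, -9, -7).

(1, -9, -7)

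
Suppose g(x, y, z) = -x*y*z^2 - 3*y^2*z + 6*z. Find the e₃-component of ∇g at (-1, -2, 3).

(∇g)_3 = ∂g/∂z = -2*x*y*z - 3*y^2 + 6
At (-1, -2, 3): -18.

-18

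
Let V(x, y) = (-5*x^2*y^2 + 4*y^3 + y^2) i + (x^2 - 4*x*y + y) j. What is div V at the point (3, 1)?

∂V₁/∂x = -10*x*y^2
∂V₂/∂y = -4*x + 1
∇·V = -10*x*y^2 - 4*x + 1
At (3, 1): -41.

-41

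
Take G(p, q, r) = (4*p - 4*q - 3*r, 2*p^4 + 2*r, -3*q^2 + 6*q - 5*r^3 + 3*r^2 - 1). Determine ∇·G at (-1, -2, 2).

∂G₁/∂p = 4
∂G₂/∂q = 0
∂G₃/∂r = -15*r^2 + 6*r
∇·G = -15*r^2 + 6*r + 4
At (-1, -2, 2): -44.

-44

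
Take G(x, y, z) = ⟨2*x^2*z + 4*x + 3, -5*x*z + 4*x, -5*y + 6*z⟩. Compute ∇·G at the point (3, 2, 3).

∂G₁/∂x = 4*x*z + 4
∂G₂/∂y = 0
∂G₃/∂z = 6
∇·G = 4*x*z + 10
At (3, 2, 3): 46.

46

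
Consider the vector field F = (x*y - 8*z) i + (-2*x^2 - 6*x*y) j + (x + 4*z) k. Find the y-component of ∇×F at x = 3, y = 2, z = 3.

(∇×F)_2 = ∂F₁/∂z − ∂F₃/∂x
= -8 − (1)
= -9
At (3, 2, 3): -9.

-9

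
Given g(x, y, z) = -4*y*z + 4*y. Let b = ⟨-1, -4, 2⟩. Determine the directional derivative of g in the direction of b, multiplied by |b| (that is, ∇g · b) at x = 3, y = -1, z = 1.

8

∂g/∂x = 0
∂g/∂y = -4*z + 4
∂g/∂z = -4*y
∇g at (3, -1, 1) = (0, 0, 4)
∇g · b = (0)(-1) + (0)(-4) + (4)(2) = 8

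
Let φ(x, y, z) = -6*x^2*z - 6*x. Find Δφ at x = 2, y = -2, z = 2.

-24

∂²φ/∂x² = -12*z
∂²φ/∂y² = 0
∂²φ/∂z² = 0
∇²φ = -12*z
At (2, -2, 2): -24.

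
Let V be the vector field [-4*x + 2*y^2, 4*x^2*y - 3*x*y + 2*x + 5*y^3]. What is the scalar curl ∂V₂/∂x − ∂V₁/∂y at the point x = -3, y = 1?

-29

∂V₂/∂x = 8*x*y - 3*y + 2
∂V₁/∂y = 4*y
Scalar curl = 8*x*y - 7*y + 2
At (-3, 1): -29.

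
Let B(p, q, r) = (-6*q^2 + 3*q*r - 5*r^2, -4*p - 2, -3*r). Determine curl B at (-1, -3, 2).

(0, -29, -46)

(∇×B)₁ = ∂B₃/∂q − ∂B₂/∂r = 0
(∇×B)₂ = ∂B₁/∂r − ∂B₃/∂p = 3*q - 10*r
(∇×B)₃ = ∂B₂/∂p − ∂B₁/∂q = 12*q - 3*r - 4
∇×B = (0, 3*q - 10*r, 12*q - 3*r - 4)
At (-1, -3, 2): (0, -29, -46).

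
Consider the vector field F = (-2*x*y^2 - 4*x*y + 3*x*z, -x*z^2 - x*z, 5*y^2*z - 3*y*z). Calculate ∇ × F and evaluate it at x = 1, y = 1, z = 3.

(28, 3, -4)

(∇×F)₁ = ∂F₃/∂y − ∂F₂/∂z = 2*x*z + x + 10*y*z - 3*z
(∇×F)₂ = ∂F₁/∂z − ∂F₃/∂x = 3*x
(∇×F)₃ = ∂F₂/∂x − ∂F₁/∂y = 4*x*y + 4*x - z^2 - z
∇×F = (2*x*z + x + 10*y*z - 3*z, 3*x, 4*x*y + 4*x - z^2 - z)
At (1, 1, 3): (28, 3, -4).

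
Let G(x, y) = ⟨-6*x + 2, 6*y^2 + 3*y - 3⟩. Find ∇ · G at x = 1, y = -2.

-27

∂G₁/∂x = -6
∂G₂/∂y = 12*y + 3
∇·G = 12*y - 3
At (1, -2): -27.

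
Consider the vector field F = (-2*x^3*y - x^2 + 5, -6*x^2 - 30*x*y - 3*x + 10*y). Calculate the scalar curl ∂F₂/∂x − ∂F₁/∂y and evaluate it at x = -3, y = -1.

9

∂F₂/∂x = -12*x - 30*y - 3
∂F₁/∂y = -2*x^3
Scalar curl = 2*x^3 - 12*x - 30*y - 3
At (-3, -1): 9.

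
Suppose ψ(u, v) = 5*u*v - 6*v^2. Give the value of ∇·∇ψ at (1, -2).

-12

∂²ψ/∂u² = 0
∂²ψ/∂v² = -12
∇²ψ = -12
At (1, -2): -12.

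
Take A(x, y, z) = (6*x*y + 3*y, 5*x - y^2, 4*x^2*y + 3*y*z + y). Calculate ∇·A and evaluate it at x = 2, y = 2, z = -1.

∂A₁/∂x = 6*y
∂A₂/∂y = -2*y
∂A₃/∂z = 3*y
∇·A = 7*y
At (2, 2, -1): 14.

14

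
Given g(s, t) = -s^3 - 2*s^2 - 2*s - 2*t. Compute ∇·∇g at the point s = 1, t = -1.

-10

∂²g/∂s² = -2*(3*s + 2)
∂²g/∂t² = 0
∇²g = -6*s - 4
At (1, -1): -10.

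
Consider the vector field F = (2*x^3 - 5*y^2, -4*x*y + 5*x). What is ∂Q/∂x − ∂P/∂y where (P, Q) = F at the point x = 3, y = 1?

∂F₂/∂x = -4*y + 5
∂F₁/∂y = -10*y
Scalar curl = 6*y + 5
At (3, 1): 11.

11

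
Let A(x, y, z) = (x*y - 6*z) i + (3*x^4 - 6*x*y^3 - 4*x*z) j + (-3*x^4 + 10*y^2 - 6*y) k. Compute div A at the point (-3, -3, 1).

∂A₁/∂x = y
∂A₂/∂y = -18*x*y^2
∂A₃/∂z = 0
∇·A = -18*x*y^2 + y
At (-3, -3, 1): 483.

483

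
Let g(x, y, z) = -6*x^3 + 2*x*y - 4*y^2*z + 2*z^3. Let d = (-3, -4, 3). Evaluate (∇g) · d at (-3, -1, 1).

∂g/∂x = -18*x^2 + 2*y
∂g/∂y = 2*x - 8*y*z
∂g/∂z = -4*y^2 + 6*z^2
∇g at (-3, -1, 1) = (-164, 2, 2)
∇g · d = (-164)(-3) + (2)(-4) + (2)(3) = 490

490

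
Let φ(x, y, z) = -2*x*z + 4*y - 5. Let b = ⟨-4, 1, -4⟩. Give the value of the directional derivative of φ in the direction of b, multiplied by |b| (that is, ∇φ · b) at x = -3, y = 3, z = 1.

∂φ/∂x = -2*z
∂φ/∂y = 4
∂φ/∂z = -2*x
∇φ at (-3, 3, 1) = (-2, 4, 6)
∇φ · b = (-2)(-4) + (4)(1) + (6)(-4) = -12

-12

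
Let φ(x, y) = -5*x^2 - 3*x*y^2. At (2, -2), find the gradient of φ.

(-32, 24)

∂φ/∂x = -10*x - 3*y^2
∂φ/∂y = -6*x*y
∇φ = (-10*x - 3*y^2, -6*x*y)
At (2, -2): (-32, 24).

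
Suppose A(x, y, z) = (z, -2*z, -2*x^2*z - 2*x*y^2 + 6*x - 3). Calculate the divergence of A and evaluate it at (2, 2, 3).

-8

∂A₁/∂x = 0
∂A₂/∂y = 0
∂A₃/∂z = -2*x^2
∇·A = -2*x^2
At (2, 2, 3): -8.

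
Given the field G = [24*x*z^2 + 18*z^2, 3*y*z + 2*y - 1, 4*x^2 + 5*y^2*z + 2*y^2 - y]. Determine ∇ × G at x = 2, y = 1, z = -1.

(-10, -148, 0)

(∇×G)₁ = ∂G₃/∂y − ∂G₂/∂z = 10*y*z + y - 1
(∇×G)₂ = ∂G₁/∂z − ∂G₃/∂x = 48*x*z - 8*x + 36*z
(∇×G)₃ = ∂G₂/∂x − ∂G₁/∂y = 0
∇×G = (10*y*z + y - 1, 48*x*z - 8*x + 36*z, 0)
At (2, 1, -1): (-10, -148, 0).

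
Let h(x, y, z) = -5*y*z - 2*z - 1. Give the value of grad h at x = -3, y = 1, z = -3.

∂h/∂x = 0
∂h/∂y = -5*z
∂h/∂z = -5*y - 2
∇h = (0, -5*z, -5*y - 2)
At (-3, 1, -3): (0, 15, -7).

(0, 15, -7)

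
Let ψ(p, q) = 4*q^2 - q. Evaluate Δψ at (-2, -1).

8

∂²ψ/∂p² = 0
∂²ψ/∂q² = 8
∇²ψ = 8
At (-2, -1): 8.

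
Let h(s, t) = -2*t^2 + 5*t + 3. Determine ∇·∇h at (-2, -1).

-4

∂²h/∂s² = 0
∂²h/∂t² = -4
∇²h = -4
At (-2, -1): -4.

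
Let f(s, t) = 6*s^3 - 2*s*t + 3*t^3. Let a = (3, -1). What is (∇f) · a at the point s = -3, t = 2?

432

∂f/∂s = 18*s^2 - 2*t
∂f/∂t = -2*s + 9*t^2
∇f at (-3, 2) = (158, 42)
∇f · a = (158)(3) + (42)(-1) = 432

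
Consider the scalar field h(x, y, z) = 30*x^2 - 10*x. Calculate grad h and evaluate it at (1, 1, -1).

(50, 0, 0)

∂h/∂x = 60*x - 10
∂h/∂y = 0
∂h/∂z = 0
∇h = (60*x - 10, 0, 0)
At (1, 1, -1): (50, 0, 0).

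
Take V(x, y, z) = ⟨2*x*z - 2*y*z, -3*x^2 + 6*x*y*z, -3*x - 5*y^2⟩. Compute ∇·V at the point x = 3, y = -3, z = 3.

60

∂V₁/∂x = 2*z
∂V₂/∂y = 6*x*z
∂V₃/∂z = 0
∇·V = 6*x*z + 2*z
At (3, -3, 3): 60.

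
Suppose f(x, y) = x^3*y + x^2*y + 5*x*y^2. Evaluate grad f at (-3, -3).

(-18, 72)

∂f/∂x = 3*x^2*y + 2*x*y + 5*y^2
∂f/∂y = x^3 + x^2 + 10*x*y
∇f = (3*x^2*y + 2*x*y + 5*y^2, x^3 + x^2 + 10*x*y)
At (-3, -3): (-18, 72).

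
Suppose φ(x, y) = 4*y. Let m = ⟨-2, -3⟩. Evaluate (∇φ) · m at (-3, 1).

-12

∂φ/∂x = 0
∂φ/∂y = 4
∇φ at (-3, 1) = (0, 4)
∇φ · m = (0)(-2) + (4)(-3) = -12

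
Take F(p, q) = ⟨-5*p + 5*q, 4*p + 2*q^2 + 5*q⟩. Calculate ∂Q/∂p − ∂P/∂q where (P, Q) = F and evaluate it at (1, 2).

∂F₂/∂p = 4
∂F₁/∂q = 5
Scalar curl = -1
At (1, 2): -1.

-1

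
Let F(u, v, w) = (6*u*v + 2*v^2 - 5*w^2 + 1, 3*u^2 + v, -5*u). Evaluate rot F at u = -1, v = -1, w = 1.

(0, -5, 4)

(∇×F)₁ = ∂F₃/∂v − ∂F₂/∂w = 0
(∇×F)₂ = ∂F₁/∂w − ∂F₃/∂u = -10*w + 5
(∇×F)₃ = ∂F₂/∂u − ∂F₁/∂v = -4*v
∇×F = (0, -10*w + 5, -4*v)
At (-1, -1, 1): (0, -5, 4).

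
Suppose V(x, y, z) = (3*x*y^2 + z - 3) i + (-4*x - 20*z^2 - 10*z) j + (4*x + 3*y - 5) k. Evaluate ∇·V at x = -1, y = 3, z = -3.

27

∂V₁/∂x = 3*y^2
∂V₂/∂y = 0
∂V₃/∂z = 0
∇·V = 3*y^2
At (-1, 3, -3): 27.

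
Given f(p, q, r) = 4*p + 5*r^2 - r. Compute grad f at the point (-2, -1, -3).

∂f/∂p = 4
∂f/∂q = 0
∂f/∂r = 10*r - 1
∇f = (4, 0, 10*r - 1)
At (-2, -1, -3): (4, 0, -31).

(4, 0, -31)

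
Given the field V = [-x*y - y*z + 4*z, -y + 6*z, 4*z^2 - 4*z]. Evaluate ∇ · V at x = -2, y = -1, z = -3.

∂V₁/∂x = -y
∂V₂/∂y = -1
∂V₃/∂z = 8*z - 4
∇·V = -y + 8*z - 5
At (-2, -1, -3): -28.

-28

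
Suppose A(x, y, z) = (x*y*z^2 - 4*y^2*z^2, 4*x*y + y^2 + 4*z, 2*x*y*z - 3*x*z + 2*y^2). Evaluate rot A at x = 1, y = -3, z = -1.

(∇×A)₁ = ∂A₃/∂y − ∂A₂/∂z = 2*x*z + 4*y - 4
(∇×A)₂ = ∂A₁/∂z − ∂A₃/∂x = 2*x*y*z - 8*y^2*z - 2*y*z + 3*z
(∇×A)₃ = ∂A₂/∂x − ∂A₁/∂y = -x*z^2 + 8*y*z^2 + 4*y
∇×A = (2*x*z + 4*y - 4, 2*x*y*z - 8*y^2*z - 2*y*z + 3*z, -x*z^2 + 8*y*z^2 + 4*y)
At (1, -3, -1): (-18, 69, -37).

(-18, 69, -37)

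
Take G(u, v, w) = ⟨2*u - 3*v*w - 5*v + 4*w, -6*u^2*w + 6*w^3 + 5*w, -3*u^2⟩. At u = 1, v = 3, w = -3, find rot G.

(-161, 1, 32)

(∇×G)₁ = ∂G₃/∂v − ∂G₂/∂w = 6*u^2 - 18*w^2 - 5
(∇×G)₂ = ∂G₁/∂w − ∂G₃/∂u = 6*u - 3*v + 4
(∇×G)₃ = ∂G₂/∂u − ∂G₁/∂v = -12*u*w + 3*w + 5
∇×G = (6*u^2 - 18*w^2 - 5, 6*u - 3*v + 4, -12*u*w + 3*w + 5)
At (1, 3, -3): (-161, 1, 32).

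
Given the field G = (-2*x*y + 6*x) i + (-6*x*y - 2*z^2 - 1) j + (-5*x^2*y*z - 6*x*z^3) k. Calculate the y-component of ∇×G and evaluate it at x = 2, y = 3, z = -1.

-66

(∇×G)_2 = ∂G₁/∂z − ∂G₃/∂x
= 0 − (-10*x*y*z - 6*z^3)
= 10*x*y*z + 6*z^3
At (2, 3, -1): -66.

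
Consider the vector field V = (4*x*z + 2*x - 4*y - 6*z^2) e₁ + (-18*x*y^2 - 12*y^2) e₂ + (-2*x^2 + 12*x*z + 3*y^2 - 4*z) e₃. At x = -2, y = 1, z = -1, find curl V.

(∇×V)₁ = ∂V₃/∂y − ∂V₂/∂z = 6*y
(∇×V)₂ = ∂V₁/∂z − ∂V₃/∂x = 8*x - 24*z
(∇×V)₃ = ∂V₂/∂x − ∂V₁/∂y = -18*y^2 + 4
∇×V = (6*y, 8*x - 24*z, -18*y^2 + 4)
At (-2, 1, -1): (6, 8, -14).

(6, 8, -14)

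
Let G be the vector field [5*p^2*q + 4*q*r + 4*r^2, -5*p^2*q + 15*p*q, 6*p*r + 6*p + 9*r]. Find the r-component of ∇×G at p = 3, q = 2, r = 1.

-79

(∇×G)_3 = ∂G₂/∂p − ∂G₁/∂q
= -10*p*q + 15*q − (5*p^2 + 4*r)
= -5*p^2 - 10*p*q + 15*q - 4*r
At (3, 2, 1): -79.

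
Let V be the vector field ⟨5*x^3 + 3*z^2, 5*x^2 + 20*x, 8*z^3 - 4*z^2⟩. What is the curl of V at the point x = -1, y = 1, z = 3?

(0, 18, 10)

(∇×V)₁ = ∂V₃/∂y − ∂V₂/∂z = 0
(∇×V)₂ = ∂V₁/∂z − ∂V₃/∂x = 6*z
(∇×V)₃ = ∂V₂/∂x − ∂V₁/∂y = 10*x + 20
∇×V = (0, 6*z, 10*x + 20)
At (-1, 1, 3): (0, 18, 10).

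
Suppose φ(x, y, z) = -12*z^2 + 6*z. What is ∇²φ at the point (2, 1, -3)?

-24

∂²φ/∂x² = 0
∂²φ/∂y² = 0
∂²φ/∂z² = -24
∇²φ = -24
At (2, 1, -3): -24.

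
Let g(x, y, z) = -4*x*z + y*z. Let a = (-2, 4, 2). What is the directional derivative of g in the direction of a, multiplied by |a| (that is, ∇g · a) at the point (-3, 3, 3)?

66

∂g/∂x = -4*z
∂g/∂y = z
∂g/∂z = -4*x + y
∇g at (-3, 3, 3) = (-12, 3, 15)
∇g · a = (-12)(-2) + (3)(4) + (15)(2) = 66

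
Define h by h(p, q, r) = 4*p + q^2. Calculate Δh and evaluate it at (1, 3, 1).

∂²h/∂p² = 0
∂²h/∂q² = 2
∂²h/∂r² = 0
∇²h = 2
At (1, 3, 1): 2.

2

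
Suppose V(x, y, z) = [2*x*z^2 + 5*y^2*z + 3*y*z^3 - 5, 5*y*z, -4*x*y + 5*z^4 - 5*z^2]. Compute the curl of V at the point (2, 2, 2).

(∇×V)₁ = ∂V₃/∂y − ∂V₂/∂z = -4*x - 5*y
(∇×V)₂ = ∂V₁/∂z − ∂V₃/∂x = 4*x*z + 5*y^2 + 9*y*z^2 + 4*y
(∇×V)₃ = ∂V₂/∂x − ∂V₁/∂y = -10*y*z - 3*z^3
∇×V = (-4*x - 5*y, 4*x*z + 5*y^2 + 9*y*z^2 + 4*y, -10*y*z - 3*z^3)
At (2, 2, 2): (-18, 116, -64).

(-18, 116, -64)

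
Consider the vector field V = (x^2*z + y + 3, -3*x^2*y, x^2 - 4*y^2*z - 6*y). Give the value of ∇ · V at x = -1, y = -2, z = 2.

∂V₁/∂x = 2*x*z
∂V₂/∂y = -3*x^2
∂V₃/∂z = -4*y^2
∇·V = -3*x^2 + 2*x*z - 4*y^2
At (-1, -2, 2): -23.

-23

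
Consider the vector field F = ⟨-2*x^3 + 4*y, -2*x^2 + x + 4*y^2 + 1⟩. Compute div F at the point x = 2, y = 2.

-8

∂F₁/∂x = -6*x^2
∂F₂/∂y = 8*y
∇·F = -6*x^2 + 8*y
At (2, 2): -8.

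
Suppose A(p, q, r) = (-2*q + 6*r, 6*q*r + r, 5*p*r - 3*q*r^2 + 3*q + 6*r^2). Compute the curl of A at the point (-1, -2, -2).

(∇×A)₁ = ∂A₃/∂q − ∂A₂/∂r = -6*q - 3*r^2 + 2
(∇×A)₂ = ∂A₁/∂r − ∂A₃/∂p = -5*r + 6
(∇×A)₃ = ∂A₂/∂p − ∂A₁/∂q = 2
∇×A = (-6*q - 3*r^2 + 2, -5*r + 6, 2)
At (-1, -2, -2): (2, 16, 2).

(2, 16, 2)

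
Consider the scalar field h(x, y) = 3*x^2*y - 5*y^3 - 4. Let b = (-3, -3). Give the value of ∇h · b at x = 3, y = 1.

-90

∂h/∂x = 6*x*y
∂h/∂y = 3*x^2 - 15*y^2
∇h at (3, 1) = (18, 12)
∇h · b = (18)(-3) + (12)(-3) = -90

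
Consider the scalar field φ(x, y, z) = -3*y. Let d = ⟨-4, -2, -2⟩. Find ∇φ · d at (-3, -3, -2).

6

∂φ/∂x = 0
∂φ/∂y = -3
∂φ/∂z = 0
∇φ at (-3, -3, -2) = (0, -3, 0)
∇φ · d = (0)(-4) + (-3)(-2) + (0)(-2) = 6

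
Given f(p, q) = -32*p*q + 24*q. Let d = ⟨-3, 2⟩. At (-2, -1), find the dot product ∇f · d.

∂f/∂p = -32*q
∂f/∂q = -32*p + 24
∇f at (-2, -1) = (32, 88)
∇f · d = (32)(-3) + (88)(2) = 80

80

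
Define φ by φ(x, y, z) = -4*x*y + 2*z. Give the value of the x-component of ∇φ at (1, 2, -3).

(∇φ)_1 = ∂φ/∂x = -4*y
At (1, 2, -3): -8.

-8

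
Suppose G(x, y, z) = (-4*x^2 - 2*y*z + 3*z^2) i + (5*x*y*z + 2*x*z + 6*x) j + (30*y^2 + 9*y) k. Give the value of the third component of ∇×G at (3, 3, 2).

(∇×G)_3 = ∂G₂/∂x − ∂G₁/∂y
= 5*y*z + 2*z + 6 − (-2*z)
= 5*y*z + 4*z + 6
At (3, 3, 2): 44.

44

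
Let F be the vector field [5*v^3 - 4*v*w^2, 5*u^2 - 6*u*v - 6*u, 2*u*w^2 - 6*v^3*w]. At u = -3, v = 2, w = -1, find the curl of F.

(72, 14, -104)

(∇×F)₁ = ∂F₃/∂v − ∂F₂/∂w = -18*v^2*w
(∇×F)₂ = ∂F₁/∂w − ∂F₃/∂u = -8*v*w - 2*w^2
(∇×F)₃ = ∂F₂/∂u − ∂F₁/∂v = 10*u - 15*v^2 - 6*v + 4*w^2 - 6
∇×F = (-18*v^2*w, -8*v*w - 2*w^2, 10*u - 15*v^2 - 6*v + 4*w^2 - 6)
At (-3, 2, -1): (72, 14, -104).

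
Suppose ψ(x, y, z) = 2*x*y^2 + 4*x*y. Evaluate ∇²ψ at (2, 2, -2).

∂²ψ/∂x² = 0
∂²ψ/∂y² = 4*x
∂²ψ/∂z² = 0
∇²ψ = 4*x
At (2, 2, -2): 8.

8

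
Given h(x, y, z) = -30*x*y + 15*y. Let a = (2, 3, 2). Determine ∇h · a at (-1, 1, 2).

∂h/∂x = -30*y
∂h/∂y = -30*x + 15
∂h/∂z = 0
∇h at (-1, 1, 2) = (-30, 45, 0)
∇h · a = (-30)(2) + (45)(3) + (0)(2) = 75

75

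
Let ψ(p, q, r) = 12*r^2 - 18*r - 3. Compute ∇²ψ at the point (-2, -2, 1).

24

∂²ψ/∂p² = 0
∂²ψ/∂q² = 0
∂²ψ/∂r² = 24
∇²ψ = 24
At (-2, -2, 1): 24.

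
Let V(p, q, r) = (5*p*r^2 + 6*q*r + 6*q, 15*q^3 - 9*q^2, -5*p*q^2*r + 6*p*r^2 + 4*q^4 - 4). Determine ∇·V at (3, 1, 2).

∂V₁/∂p = 5*r^2
∂V₂/∂q = 45*q^2 - 18*q
∂V₃/∂r = -5*p*q^2 + 12*p*r
∇·V = -5*p*q^2 + 12*p*r + 45*q^2 - 18*q + 5*r^2
At (3, 1, 2): 104.

104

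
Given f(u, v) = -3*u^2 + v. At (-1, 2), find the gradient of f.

(6, 1)

∂f/∂u = -6*u
∂f/∂v = 1
∇f = (-6*u, 1)
At (-1, 2): (6, 1).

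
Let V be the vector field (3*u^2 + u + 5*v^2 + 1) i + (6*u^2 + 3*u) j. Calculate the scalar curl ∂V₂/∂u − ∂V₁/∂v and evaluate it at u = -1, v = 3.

-39

∂V₂/∂u = 12*u + 3
∂V₁/∂v = 10*v
Scalar curl = 12*u - 10*v + 3
At (-1, 3): -39.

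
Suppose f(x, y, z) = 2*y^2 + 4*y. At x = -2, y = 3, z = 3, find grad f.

(0, 16, 0)

∂f/∂x = 0
∂f/∂y = 4*y + 4
∂f/∂z = 0
∇f = (0, 4*y + 4, 0)
At (-2, 3, 3): (0, 16, 0).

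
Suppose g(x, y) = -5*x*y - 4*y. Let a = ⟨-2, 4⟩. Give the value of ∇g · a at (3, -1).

∂g/∂x = -5*y
∂g/∂y = -5*x - 4
∇g at (3, -1) = (5, -19)
∇g · a = (5)(-2) + (-19)(4) = -86

-86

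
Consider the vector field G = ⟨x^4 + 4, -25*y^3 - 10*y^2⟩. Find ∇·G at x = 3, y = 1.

13

∂G₁/∂x = 4*x^3
∂G₂/∂y = -75*y^2 - 20*y
∇·G = 4*x^3 - 75*y^2 - 20*y
At (3, 1): 13.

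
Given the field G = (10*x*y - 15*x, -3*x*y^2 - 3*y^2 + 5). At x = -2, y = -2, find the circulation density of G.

∂G₂/∂x = -3*y^2
∂G₁/∂y = 10*x
Scalar curl = -10*x - 3*y^2
At (-2, -2): 8.

8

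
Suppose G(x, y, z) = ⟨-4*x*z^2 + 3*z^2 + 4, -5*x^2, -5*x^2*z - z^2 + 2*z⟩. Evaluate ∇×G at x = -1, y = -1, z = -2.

(0, -8, 10)

(∇×G)₁ = ∂G₃/∂y − ∂G₂/∂z = 0
(∇×G)₂ = ∂G₁/∂z − ∂G₃/∂x = 2*x*z + 6*z
(∇×G)₃ = ∂G₂/∂x − ∂G₁/∂y = -10*x
∇×G = (0, 2*x*z + 6*z, -10*x)
At (-1, -1, -2): (0, -8, 10).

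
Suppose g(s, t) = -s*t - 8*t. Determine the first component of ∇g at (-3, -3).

3

(∇g)_1 = ∂g/∂s = -t
At (-3, -3): 3.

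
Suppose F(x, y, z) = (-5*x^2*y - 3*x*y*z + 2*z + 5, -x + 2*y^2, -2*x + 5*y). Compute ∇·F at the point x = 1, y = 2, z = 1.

∂F₁/∂x = -10*x*y - 3*y*z
∂F₂/∂y = 4*y
∂F₃/∂z = 0
∇·F = -10*x*y - 3*y*z + 4*y
At (1, 2, 1): -18.

-18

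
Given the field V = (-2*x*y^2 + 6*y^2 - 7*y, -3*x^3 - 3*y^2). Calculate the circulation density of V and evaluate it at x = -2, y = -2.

11

∂V₂/∂x = -9*x^2
∂V₁/∂y = -4*x*y + 12*y - 7
Scalar curl = -9*x^2 + 4*x*y - 12*y + 7
At (-2, -2): 11.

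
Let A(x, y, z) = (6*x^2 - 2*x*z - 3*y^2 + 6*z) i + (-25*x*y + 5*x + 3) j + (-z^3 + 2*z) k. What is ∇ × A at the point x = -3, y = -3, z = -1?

(0, 12, 62)

(∇×A)₁ = ∂A₃/∂y − ∂A₂/∂z = 0
(∇×A)₂ = ∂A₁/∂z − ∂A₃/∂x = -2*x + 6
(∇×A)₃ = ∂A₂/∂x − ∂A₁/∂y = -19*y + 5
∇×A = (0, -2*x + 6, -19*y + 5)
At (-3, -3, -1): (0, 12, 62).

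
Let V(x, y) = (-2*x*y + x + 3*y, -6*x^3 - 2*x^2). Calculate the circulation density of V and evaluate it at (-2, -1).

∂V₂/∂x = -18*x^2 - 4*x
∂V₁/∂y = -2*x + 3
Scalar curl = -18*x^2 - 2*x - 3
At (-2, -1): -71.

-71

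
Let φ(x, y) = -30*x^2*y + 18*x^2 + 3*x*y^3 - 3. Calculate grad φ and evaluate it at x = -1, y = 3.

(225, -111)

∂φ/∂x = -60*x*y + 36*x + 3*y^3
∂φ/∂y = -30*x^2 + 9*x*y^2
∇φ = (-60*x*y + 36*x + 3*y^3, -30*x^2 + 9*x*y^2)
At (-1, 3): (225, -111).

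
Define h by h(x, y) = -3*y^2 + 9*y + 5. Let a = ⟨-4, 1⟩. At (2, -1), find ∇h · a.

15

∂h/∂x = 0
∂h/∂y = -6*y + 9
∇h at (2, -1) = (0, 15)
∇h · a = (0)(-4) + (15)(1) = 15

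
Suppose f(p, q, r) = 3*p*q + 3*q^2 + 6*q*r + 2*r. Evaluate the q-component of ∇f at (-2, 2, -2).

(∇f)_2 = ∂f/∂q = 3*p + 6*q + 6*r
At (-2, 2, -2): -6.

-6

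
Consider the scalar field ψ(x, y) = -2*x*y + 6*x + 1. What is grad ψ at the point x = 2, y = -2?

(10, -4)

∂ψ/∂x = -2*y + 6
∂ψ/∂y = -2*x
∇ψ = (-2*y + 6, -2*x)
At (2, -2): (10, -4).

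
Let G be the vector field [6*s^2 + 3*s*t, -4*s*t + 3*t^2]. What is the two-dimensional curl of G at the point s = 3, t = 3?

-21

∂G₂/∂s = -4*t
∂G₁/∂t = 3*s
Scalar curl = -3*s - 4*t
At (3, 3): -21.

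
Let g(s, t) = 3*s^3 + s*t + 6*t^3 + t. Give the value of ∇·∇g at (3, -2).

-18

∂²g/∂s² = 18*s
∂²g/∂t² = 36*t
∇²g = 18*s + 36*t
At (3, -2): -18.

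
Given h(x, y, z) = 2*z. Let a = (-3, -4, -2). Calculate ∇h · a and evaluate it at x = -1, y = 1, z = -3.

-4

∂h/∂x = 0
∂h/∂y = 0
∂h/∂z = 2
∇h at (-1, 1, -3) = (0, 0, 2)
∇h · a = (0)(-3) + (0)(-4) + (2)(-2) = -4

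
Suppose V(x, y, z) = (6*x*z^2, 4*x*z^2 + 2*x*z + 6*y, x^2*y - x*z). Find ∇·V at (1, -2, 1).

11

∂V₁/∂x = 6*z^2
∂V₂/∂y = 6
∂V₃/∂z = -x
∇·V = -x + 6*z^2 + 6
At (1, -2, 1): 11.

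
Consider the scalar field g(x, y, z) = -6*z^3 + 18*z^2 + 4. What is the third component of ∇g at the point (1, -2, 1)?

18

(∇g)_3 = ∂g/∂z = -18*z^2 + 36*z
At (1, -2, 1): 18.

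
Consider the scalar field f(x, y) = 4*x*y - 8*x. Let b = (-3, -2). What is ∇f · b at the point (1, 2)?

∂f/∂x = 4*y - 8
∂f/∂y = 4*x
∇f at (1, 2) = (0, 4)
∇f · b = (0)(-3) + (4)(-2) = -8

-8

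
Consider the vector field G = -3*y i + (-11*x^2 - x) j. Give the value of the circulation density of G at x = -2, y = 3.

∂G₂/∂x = -22*x - 1
∂G₁/∂y = -3
Scalar curl = -22*x + 2
At (-2, 3): 46.

46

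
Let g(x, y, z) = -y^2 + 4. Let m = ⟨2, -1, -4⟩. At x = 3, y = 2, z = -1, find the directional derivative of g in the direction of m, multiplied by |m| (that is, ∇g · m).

∂g/∂x = 0
∂g/∂y = -2*y
∂g/∂z = 0
∇g at (3, 2, -1) = (0, -4, 0)
∇g · m = (0)(2) + (-4)(-1) + (0)(-4) = 4

4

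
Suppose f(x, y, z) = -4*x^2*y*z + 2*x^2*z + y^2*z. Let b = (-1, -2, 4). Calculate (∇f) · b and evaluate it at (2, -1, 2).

∂f/∂x = -8*x*y*z + 4*x*z
∂f/∂y = -4*x^2*z + 2*y*z
∂f/∂z = -4*x^2*y + 2*x^2 + y^2
∇f at (2, -1, 2) = (48, -36, 25)
∇f · b = (48)(-1) + (-36)(-2) + (25)(4) = 124

124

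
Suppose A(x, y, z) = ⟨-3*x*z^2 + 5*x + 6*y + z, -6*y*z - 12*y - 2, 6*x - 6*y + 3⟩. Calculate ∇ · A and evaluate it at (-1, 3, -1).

-4

∂A₁/∂x = -3*z^2 + 5
∂A₂/∂y = -6*z - 12
∂A₃/∂z = 0
∇·A = -3*z^2 - 6*z - 7
At (-1, 3, -1): -4.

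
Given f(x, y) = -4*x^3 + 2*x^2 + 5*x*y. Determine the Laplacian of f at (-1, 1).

28

∂²f/∂x² = 4*(-6*x + 1)
∂²f/∂y² = 0
∇²f = -24*x + 4
At (-1, 1): 28.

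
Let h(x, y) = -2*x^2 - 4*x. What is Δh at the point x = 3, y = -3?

-4

∂²h/∂x² = -4
∂²h/∂y² = 0
∇²h = -4
At (3, -3): -4.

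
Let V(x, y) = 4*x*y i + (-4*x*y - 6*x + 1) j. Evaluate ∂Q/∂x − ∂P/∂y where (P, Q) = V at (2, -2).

∂V₂/∂x = -4*y - 6
∂V₁/∂y = 4*x
Scalar curl = -4*x - 4*y - 6
At (2, -2): -6.

-6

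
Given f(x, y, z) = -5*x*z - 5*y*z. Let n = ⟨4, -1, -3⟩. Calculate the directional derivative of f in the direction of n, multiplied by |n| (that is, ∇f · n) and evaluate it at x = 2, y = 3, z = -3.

∂f/∂x = -5*z
∂f/∂y = -5*z
∂f/∂z = -5*x - 5*y
∇f at (2, 3, -3) = (15, 15, -25)
∇f · n = (15)(4) + (15)(-1) + (-25)(-3) = 120

120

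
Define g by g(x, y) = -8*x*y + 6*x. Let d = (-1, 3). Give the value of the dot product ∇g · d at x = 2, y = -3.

-78

∂g/∂x = -8*y + 6
∂g/∂y = -8*x
∇g at (2, -3) = (30, -16)
∇g · d = (30)(-1) + (-16)(3) = -78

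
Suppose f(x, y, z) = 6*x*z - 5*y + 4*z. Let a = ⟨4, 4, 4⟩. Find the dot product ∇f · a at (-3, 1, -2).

-124

∂f/∂x = 6*z
∂f/∂y = -5
∂f/∂z = 6*x + 4
∇f at (-3, 1, -2) = (-12, -5, -14)
∇f · a = (-12)(4) + (-5)(4) + (-14)(4) = -124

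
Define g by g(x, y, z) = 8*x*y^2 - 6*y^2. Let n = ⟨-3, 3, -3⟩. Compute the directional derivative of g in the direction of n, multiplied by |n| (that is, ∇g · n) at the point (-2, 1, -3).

-156

∂g/∂x = 8*y^2
∂g/∂y = 16*x*y - 12*y
∂g/∂z = 0
∇g at (-2, 1, -3) = (8, -44, 0)
∇g · n = (8)(-3) + (-44)(3) + (0)(-3) = -156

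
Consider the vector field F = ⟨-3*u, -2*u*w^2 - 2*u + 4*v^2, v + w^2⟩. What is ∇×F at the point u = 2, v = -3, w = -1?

(∇×F)₁ = ∂F₃/∂v − ∂F₂/∂w = 4*u*w + 1
(∇×F)₂ = ∂F₁/∂w − ∂F₃/∂u = 0
(∇×F)₃ = ∂F₂/∂u − ∂F₁/∂v = -2*w^2 - 2
∇×F = (4*u*w + 1, 0, -2*w^2 - 2)
At (2, -3, -1): (-7, 0, -4).

(-7, 0, -4)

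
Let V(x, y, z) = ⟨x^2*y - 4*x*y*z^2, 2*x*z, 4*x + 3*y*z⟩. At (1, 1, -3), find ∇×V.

(∇×V)₁ = ∂V₃/∂y − ∂V₂/∂z = -2*x + 3*z
(∇×V)₂ = ∂V₁/∂z − ∂V₃/∂x = -8*x*y*z - 4
(∇×V)₃ = ∂V₂/∂x − ∂V₁/∂y = -x^2 + 4*x*z^2 + 2*z
∇×V = (-2*x + 3*z, -8*x*y*z - 4, -x^2 + 4*x*z^2 + 2*z)
At (1, 1, -3): (-11, 20, 29).

(-11, 20, 29)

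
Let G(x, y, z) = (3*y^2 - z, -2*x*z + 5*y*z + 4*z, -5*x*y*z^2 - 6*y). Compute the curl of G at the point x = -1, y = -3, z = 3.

(48, -136, 12)

(∇×G)₁ = ∂G₃/∂y − ∂G₂/∂z = -5*x*z^2 + 2*x - 5*y - 10
(∇×G)₂ = ∂G₁/∂z − ∂G₃/∂x = 5*y*z^2 - 1
(∇×G)₃ = ∂G₂/∂x − ∂G₁/∂y = -6*y - 2*z
∇×G = (-5*x*z^2 + 2*x - 5*y - 10, 5*y*z^2 - 1, -6*y - 2*z)
At (-1, -3, 3): (48, -136, 12).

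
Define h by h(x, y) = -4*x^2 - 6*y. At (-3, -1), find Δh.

-8

∂²h/∂x² = -8
∂²h/∂y² = 0
∇²h = -8
At (-3, -1): -8.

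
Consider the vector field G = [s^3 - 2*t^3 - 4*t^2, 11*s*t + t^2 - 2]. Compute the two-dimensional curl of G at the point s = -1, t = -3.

∂G₂/∂s = 11*t
∂G₁/∂t = -6*t^2 - 8*t
Scalar curl = 6*t^2 + 19*t
At (-1, -3): -3.

-3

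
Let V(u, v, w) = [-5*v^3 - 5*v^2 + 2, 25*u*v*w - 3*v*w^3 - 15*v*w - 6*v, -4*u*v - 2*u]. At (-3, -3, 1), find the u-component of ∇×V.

-285

(∇×V)_1 = ∂V₃/∂v − ∂V₂/∂w
= -4*u − (25*u*v - 9*v*w^2 - 15*v)
= -25*u*v - 4*u + 9*v*w^2 + 15*v
At (-3, -3, 1): -285.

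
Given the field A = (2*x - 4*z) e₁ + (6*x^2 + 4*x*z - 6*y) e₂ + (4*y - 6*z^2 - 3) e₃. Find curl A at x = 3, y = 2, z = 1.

(-8, -4, 40)

(∇×A)₁ = ∂A₃/∂y − ∂A₂/∂z = -4*x + 4
(∇×A)₂ = ∂A₁/∂z − ∂A₃/∂x = -4
(∇×A)₃ = ∂A₂/∂x − ∂A₁/∂y = 12*x + 4*z
∇×A = (-4*x + 4, -4, 12*x + 4*z)
At (3, 2, 1): (-8, -4, 40).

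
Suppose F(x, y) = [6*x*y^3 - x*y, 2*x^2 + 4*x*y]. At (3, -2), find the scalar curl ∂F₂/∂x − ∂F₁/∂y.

-209

∂F₂/∂x = 4*x + 4*y
∂F₁/∂y = 18*x*y^2 - x
Scalar curl = -18*x*y^2 + 5*x + 4*y
At (3, -2): -209.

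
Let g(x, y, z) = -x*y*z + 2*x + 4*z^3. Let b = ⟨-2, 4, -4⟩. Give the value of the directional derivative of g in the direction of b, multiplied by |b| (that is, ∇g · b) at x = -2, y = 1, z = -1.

-70

∂g/∂x = -y*z + 2
∂g/∂y = -x*z
∂g/∂z = -x*y + 12*z^2
∇g at (-2, 1, -1) = (3, -2, 14)
∇g · b = (3)(-2) + (-2)(4) + (14)(-4) = -70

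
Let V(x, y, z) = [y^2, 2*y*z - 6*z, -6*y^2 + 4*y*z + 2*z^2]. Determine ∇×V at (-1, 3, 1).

(∇×V)₁ = ∂V₃/∂y − ∂V₂/∂z = -14*y + 4*z + 6
(∇×V)₂ = ∂V₁/∂z − ∂V₃/∂x = 0
(∇×V)₃ = ∂V₂/∂x − ∂V₁/∂y = -2*y
∇×V = (-14*y + 4*z + 6, 0, -2*y)
At (-1, 3, 1): (-32, 0, -6).

(-32, 0, -6)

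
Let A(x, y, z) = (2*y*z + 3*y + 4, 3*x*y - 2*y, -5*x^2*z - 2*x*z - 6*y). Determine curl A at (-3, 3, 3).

(∇×A)₁ = ∂A₃/∂y − ∂A₂/∂z = -6
(∇×A)₂ = ∂A₁/∂z − ∂A₃/∂x = 10*x*z + 2*y + 2*z
(∇×A)₃ = ∂A₂/∂x − ∂A₁/∂y = 3*y - 2*z - 3
∇×A = (-6, 10*x*z + 2*y + 2*z, 3*y - 2*z - 3)
At (-3, 3, 3): (-6, -78, 0).

(-6, -78, 0)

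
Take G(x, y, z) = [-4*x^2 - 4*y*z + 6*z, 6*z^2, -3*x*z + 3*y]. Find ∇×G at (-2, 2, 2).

(-21, 4, 8)

(∇×G)₁ = ∂G₃/∂y − ∂G₂/∂z = -12*z + 3
(∇×G)₂ = ∂G₁/∂z − ∂G₃/∂x = -4*y + 3*z + 6
(∇×G)₃ = ∂G₂/∂x − ∂G₁/∂y = 4*z
∇×G = (-12*z + 3, -4*y + 3*z + 6, 4*z)
At (-2, 2, 2): (-21, 4, 8).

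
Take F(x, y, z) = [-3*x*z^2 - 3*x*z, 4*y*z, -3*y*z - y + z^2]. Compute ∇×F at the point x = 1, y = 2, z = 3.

(-18, -21, 0)

(∇×F)₁ = ∂F₃/∂y − ∂F₂/∂z = -4*y - 3*z - 1
(∇×F)₂ = ∂F₁/∂z − ∂F₃/∂x = -6*x*z - 3*x
(∇×F)₃ = ∂F₂/∂x − ∂F₁/∂y = 0
∇×F = (-4*y - 3*z - 1, -6*x*z - 3*x, 0)
At (1, 2, 3): (-18, -21, 0).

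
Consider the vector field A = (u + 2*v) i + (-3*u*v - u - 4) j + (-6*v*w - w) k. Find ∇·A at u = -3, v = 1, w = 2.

3

∂A₁/∂u = 1
∂A₂/∂v = -3*u
∂A₃/∂w = -6*v - 1
∇·A = -3*u - 6*v
At (-3, 1, 2): 3.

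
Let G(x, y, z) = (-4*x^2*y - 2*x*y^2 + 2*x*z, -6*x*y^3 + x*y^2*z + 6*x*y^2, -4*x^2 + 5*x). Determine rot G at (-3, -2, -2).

(12, -35, 124)

(∇×G)₁ = ∂G₃/∂y − ∂G₂/∂z = -x*y^2
(∇×G)₂ = ∂G₁/∂z − ∂G₃/∂x = 10*x - 5
(∇×G)₃ = ∂G₂/∂x − ∂G₁/∂y = 4*x^2 + 4*x*y - 6*y^3 + y^2*z + 6*y^2
∇×G = (-x*y^2, 10*x - 5, 4*x^2 + 4*x*y - 6*y^3 + y^2*z + 6*y^2)
At (-3, -2, -2): (12, -35, 124).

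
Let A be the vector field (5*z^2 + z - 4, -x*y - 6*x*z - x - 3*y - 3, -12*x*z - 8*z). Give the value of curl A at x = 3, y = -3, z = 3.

(∇×A)₁ = ∂A₃/∂y − ∂A₂/∂z = 6*x
(∇×A)₂ = ∂A₁/∂z − ∂A₃/∂x = 22*z + 1
(∇×A)₃ = ∂A₂/∂x − ∂A₁/∂y = -y - 6*z - 1
∇×A = (6*x, 22*z + 1, -y - 6*z - 1)
At (3, -3, 3): (18, 67, -16).

(18, 67, -16)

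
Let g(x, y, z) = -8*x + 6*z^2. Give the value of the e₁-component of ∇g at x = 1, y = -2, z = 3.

(∇g)_1 = ∂g/∂x = -8
At (1, -2, 3): -8.

-8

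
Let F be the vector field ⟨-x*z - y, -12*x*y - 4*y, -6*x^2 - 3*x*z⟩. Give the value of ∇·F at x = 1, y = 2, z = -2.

-17

∂F₁/∂x = -z
∂F₂/∂y = -12*x - 4
∂F₃/∂z = -3*x
∇·F = -15*x - z - 4
At (1, 2, -2): -17.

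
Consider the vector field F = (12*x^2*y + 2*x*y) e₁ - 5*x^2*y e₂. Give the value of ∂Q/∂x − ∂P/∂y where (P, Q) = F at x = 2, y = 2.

∂F₂/∂x = -10*x*y
∂F₁/∂y = 12*x^2 + 2*x
Scalar curl = -12*x^2 - 10*x*y - 2*x
At (2, 2): -92.

-92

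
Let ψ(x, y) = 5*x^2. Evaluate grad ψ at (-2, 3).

∂ψ/∂x = 10*x
∂ψ/∂y = 0
∇ψ = (10*x, 0)
At (-2, 3): (-20, 0).

(-20, 0)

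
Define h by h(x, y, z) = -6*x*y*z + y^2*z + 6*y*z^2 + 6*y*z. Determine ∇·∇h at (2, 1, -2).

∂²h/∂x² = 0
∂²h/∂y² = 2*z
∂²h/∂z² = 12*y
∇²h = 12*y + 2*z
At (2, 1, -2): 8.

8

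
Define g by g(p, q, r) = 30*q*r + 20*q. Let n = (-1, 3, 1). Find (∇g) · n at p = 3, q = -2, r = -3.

∂g/∂p = 0
∂g/∂q = 30*r + 20
∂g/∂r = 30*q
∇g at (3, -2, -3) = (0, -70, -60)
∇g · n = (0)(-1) + (-70)(3) + (-60)(1) = -270

-270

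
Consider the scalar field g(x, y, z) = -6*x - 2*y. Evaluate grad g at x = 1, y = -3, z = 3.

(-6, -2, 0)

∂g/∂x = -6
∂g/∂y = -2
∂g/∂z = 0
∇g = (-6, -2, 0)
At (1, -3, 3): (-6, -2, 0).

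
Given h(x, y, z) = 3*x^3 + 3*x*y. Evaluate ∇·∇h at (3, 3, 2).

∂²h/∂x² = 18*x
∂²h/∂y² = 0
∂²h/∂z² = 0
∇²h = 18*x
At (3, 3, 2): 54.

54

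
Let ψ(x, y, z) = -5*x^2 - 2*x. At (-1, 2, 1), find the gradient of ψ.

(8, 0, 0)

∂ψ/∂x = -10*x - 2
∂ψ/∂y = 0
∂ψ/∂z = 0
∇ψ = (-10*x - 2, 0, 0)
At (-1, 2, 1): (8, 0, 0).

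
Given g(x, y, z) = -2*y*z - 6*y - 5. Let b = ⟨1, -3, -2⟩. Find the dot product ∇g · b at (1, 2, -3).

∂g/∂x = 0
∂g/∂y = -2*z - 6
∂g/∂z = -2*y
∇g at (1, 2, -3) = (0, 0, -4)
∇g · b = (0)(1) + (0)(-3) + (-4)(-2) = 8

8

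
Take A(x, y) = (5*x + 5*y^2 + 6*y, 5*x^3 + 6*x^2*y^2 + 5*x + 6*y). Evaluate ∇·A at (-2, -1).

∂A₁/∂x = 5
∂A₂/∂y = 12*x^2*y + 6
∇·A = 12*x^2*y + 11
At (-2, -1): -37.

-37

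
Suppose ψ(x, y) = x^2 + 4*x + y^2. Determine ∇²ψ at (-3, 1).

∂²ψ/∂x² = 2
∂²ψ/∂y² = 2
∇²ψ = 4
At (-3, 1): 4.

4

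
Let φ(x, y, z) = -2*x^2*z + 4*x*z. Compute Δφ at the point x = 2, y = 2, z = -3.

12

∂²φ/∂x² = -4*z
∂²φ/∂y² = 0
∂²φ/∂z² = 0
∇²φ = -4*z
At (2, 2, -3): 12.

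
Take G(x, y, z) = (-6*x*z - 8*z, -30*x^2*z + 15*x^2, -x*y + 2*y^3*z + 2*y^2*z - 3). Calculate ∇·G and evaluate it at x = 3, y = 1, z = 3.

-14

∂G₁/∂x = -6*z
∂G₂/∂y = 0
∂G₃/∂z = 2*y^3 + 2*y^2
∇·G = 2*y^3 + 2*y^2 - 6*z
At (3, 1, 3): -14.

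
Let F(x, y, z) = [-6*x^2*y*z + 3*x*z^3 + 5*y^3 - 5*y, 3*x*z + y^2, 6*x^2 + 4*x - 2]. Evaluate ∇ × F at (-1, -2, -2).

(∇×F)₁ = ∂F₃/∂y − ∂F₂/∂z = -3*x
(∇×F)₂ = ∂F₁/∂z − ∂F₃/∂x = -6*x^2*y + 9*x*z^2 - 12*x - 4
(∇×F)₃ = ∂F₂/∂x − ∂F₁/∂y = 6*x^2*z - 15*y^2 + 3*z + 5
∇×F = (-3*x, -6*x^2*y + 9*x*z^2 - 12*x - 4, 6*x^2*z - 15*y^2 + 3*z + 5)
At (-1, -2, -2): (3, -16, -73).

(3, -16, -73)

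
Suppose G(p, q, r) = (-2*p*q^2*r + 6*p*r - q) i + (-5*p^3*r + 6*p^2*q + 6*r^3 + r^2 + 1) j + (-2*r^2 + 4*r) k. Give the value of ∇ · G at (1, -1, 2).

10

∂G₁/∂p = -2*q^2*r + 6*r
∂G₂/∂q = 6*p^2
∂G₃/∂r = -4*r + 4
∇·G = 6*p^2 - 2*q^2*r + 2*r + 4
At (1, -1, 2): 10.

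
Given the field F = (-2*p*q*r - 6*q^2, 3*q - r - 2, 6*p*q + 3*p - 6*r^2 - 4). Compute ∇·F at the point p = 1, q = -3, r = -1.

∂F₁/∂p = -2*q*r
∂F₂/∂q = 3
∂F₃/∂r = -12*r
∇·F = -2*q*r - 12*r + 3
At (1, -3, -1): 9.

9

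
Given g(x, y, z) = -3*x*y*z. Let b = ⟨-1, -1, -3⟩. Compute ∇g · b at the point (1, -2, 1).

∂g/∂x = -3*y*z
∂g/∂y = -3*x*z
∂g/∂z = -3*x*y
∇g at (1, -2, 1) = (6, -3, 6)
∇g · b = (6)(-1) + (-3)(-1) + (6)(-3) = -21

-21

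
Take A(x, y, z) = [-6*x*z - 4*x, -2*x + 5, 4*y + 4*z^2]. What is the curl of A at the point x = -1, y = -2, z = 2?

(∇×A)₁ = ∂A₃/∂y − ∂A₂/∂z = 4
(∇×A)₂ = ∂A₁/∂z − ∂A₃/∂x = -6*x
(∇×A)₃ = ∂A₂/∂x − ∂A₁/∂y = -2
∇×A = (4, -6*x, -2)
At (-1, -2, 2): (4, 6, -2).

(4, 6, -2)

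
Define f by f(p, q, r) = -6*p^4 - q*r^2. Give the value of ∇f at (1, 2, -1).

∂f/∂p = -24*p^3
∂f/∂q = -r^2
∂f/∂r = -2*q*r
∇f = (-24*p^3, -r^2, -2*q*r)
At (1, 2, -1): (-24, -1, 4).

(-24, -1, 4)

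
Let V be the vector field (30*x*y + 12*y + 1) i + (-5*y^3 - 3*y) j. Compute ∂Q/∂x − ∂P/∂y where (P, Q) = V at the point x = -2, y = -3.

∂V₂/∂x = 0
∂V₁/∂y = 30*x + 12
Scalar curl = -30*x - 12
At (-2, -3): 48.

48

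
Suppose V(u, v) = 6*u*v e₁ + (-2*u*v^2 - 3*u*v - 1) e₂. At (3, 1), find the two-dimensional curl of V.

∂V₂/∂u = -2*v^2 - 3*v
∂V₁/∂v = 6*u
Scalar curl = -6*u - 2*v^2 - 3*v
At (3, 1): -23.

-23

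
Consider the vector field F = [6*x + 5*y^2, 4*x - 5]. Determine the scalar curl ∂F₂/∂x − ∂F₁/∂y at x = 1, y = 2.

-16

∂F₂/∂x = 4
∂F₁/∂y = 10*y
Scalar curl = -10*y + 4
At (1, 2): -16.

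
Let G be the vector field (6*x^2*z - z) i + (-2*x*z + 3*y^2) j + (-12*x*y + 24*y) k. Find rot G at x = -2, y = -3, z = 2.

(∇×G)₁ = ∂G₃/∂y − ∂G₂/∂z = -10*x + 24
(∇×G)₂ = ∂G₁/∂z − ∂G₃/∂x = 6*x^2 + 12*y - 1
(∇×G)₃ = ∂G₂/∂x − ∂G₁/∂y = -2*z
∇×G = (-10*x + 24, 6*x^2 + 12*y - 1, -2*z)
At (-2, -3, 2): (44, -13, -4).

(44, -13, -4)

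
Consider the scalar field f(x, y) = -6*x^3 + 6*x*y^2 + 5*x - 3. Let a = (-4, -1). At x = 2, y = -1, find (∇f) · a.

∂f/∂x = -18*x^2 + 6*y^2 + 5
∂f/∂y = 12*x*y
∇f at (2, -1) = (-61, -24)
∇f · a = (-61)(-4) + (-24)(-1) = 268

268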